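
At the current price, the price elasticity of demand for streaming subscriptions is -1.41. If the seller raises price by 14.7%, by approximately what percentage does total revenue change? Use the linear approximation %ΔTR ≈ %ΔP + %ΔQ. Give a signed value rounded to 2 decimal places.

-6.03%

%ΔQ ≈ Ed × %ΔP = (-1.41) × (+14.7%) = -20.7270%
%ΔTR ≈ %ΔP + %ΔQ = (+14.7%) + (-20.7270%) = -6.0270%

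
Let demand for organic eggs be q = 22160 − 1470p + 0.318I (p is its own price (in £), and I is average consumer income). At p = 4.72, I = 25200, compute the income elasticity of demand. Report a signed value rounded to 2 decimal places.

At the given values, q = 22160 − 1470(4.72) + 0.318(25200) = 23235.2.
∂q/∂I = 0.318.
E = (0.318) × (25200/23235.2) = 0.3448…

0.34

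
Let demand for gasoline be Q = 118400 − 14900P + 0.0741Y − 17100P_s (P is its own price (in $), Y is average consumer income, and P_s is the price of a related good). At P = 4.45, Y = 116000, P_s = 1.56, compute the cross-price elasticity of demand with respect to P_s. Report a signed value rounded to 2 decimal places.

At the given values, Q = 118400 − 14900(4.45) + 0.0741(116000) − 17100(1.56) = 34014.6.
∂Q/∂P_s = -17100.
E = (-17100) × (1.56/34014.6) = -0.7842…

-0.78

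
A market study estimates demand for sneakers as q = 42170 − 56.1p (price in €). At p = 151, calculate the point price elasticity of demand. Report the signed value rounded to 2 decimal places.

-0.25

dq/dp = −56.1. At p = 151, q = 42170 − 56.1(151) = 33698.9.
Ed = (dq/dp)·(p/q) = −56.1 × (151/33698.9) = -0.2513…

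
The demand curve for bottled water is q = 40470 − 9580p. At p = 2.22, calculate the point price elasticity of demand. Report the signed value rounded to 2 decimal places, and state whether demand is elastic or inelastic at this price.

dq/dp = −9580. At p = 2.22, q = 40470 − 9580(2.22) = 19202.4.
Ed = (dq/dp)·(p/q) = −9580 × (2.22/19202.4) = -1.1075…
|Ed| = 1.11 > 1, so demand is elastic.

-1.11; elastic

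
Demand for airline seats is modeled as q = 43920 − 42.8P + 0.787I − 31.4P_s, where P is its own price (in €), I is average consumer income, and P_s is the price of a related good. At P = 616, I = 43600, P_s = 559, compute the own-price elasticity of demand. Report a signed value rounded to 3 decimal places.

At the given values, q = 43920 − 42.8(616) + 0.787(43600) − 31.4(559) = 34315.8.
∂q/∂P = −42.8.
E = (-42.8) × (616/34315.8) = -0.76829…

-0.768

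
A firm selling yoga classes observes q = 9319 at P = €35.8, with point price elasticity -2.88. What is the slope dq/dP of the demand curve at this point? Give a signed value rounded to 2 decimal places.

Ed = (dq/dP)·(P/q) ⇒ dq/dP = Ed·q/P = (-2.88)·9319/35.8 = -749.6849…

-749.68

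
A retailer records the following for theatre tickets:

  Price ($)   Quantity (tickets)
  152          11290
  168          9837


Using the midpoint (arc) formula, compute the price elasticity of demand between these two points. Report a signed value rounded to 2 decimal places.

-1.38

%ΔQ = (9837 − 11290) / [(11290 + 9837)/2] = -1453/10563.5 = -0.137549…
%ΔP = (168 − 152) / [(152 + 168)/2] = 16/160 = 0.1
Arc Ed = %ΔQ / %ΔP = (-1453/10563.5) / (16/160) = -1.3754…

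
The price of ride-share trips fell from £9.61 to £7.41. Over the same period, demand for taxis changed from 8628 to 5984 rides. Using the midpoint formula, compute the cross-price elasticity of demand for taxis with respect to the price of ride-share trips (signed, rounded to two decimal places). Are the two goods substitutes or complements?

1.40; substitutes

%ΔQ_{taxis} = (5984 − 8628)/avg = -2644/7306 = -0.361894…
%ΔP_{ride-share trips} = (7.41 − 9.61)/avg = -2.2/8.51 = -0.258519…
E_cross = (-2644/7306) / (-2.2/8.51) = 1.3998…
E_cross > 0 ⇒ the goods are substitutes.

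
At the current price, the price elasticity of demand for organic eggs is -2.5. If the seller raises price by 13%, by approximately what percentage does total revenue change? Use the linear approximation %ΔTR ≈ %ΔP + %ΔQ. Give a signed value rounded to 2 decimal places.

%ΔQ ≈ Ed × %ΔP = (-2.5) × (+13%) = -32.5000%
%ΔTR ≈ %ΔP + %ΔQ = (+13%) + (-32.5000%) = -19.5000%

-19.50%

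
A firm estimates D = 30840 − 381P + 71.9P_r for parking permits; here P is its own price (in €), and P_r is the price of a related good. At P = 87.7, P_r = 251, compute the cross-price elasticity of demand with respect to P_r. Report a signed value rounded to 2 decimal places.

At the given values, D = 30840 − 381(87.7) + 71.9(251) = 15473.2.
∂D/∂P_r = 71.9.
E = (71.9) × (251/15473.2) = 1.1663…

1.17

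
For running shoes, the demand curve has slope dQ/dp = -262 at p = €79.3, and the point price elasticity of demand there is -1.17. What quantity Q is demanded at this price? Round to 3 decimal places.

17757.778

Ed = (dQ/dp)·(p/Q) ⇒ Q = (dQ/dp)·p/Ed = (-262)·79.3/(-1.17) = 17757.77777…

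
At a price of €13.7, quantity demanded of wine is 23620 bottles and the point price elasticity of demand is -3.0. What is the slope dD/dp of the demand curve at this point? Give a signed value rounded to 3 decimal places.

-5172.263

Ed = (dD/dp)·(p/D) ⇒ dD/dp = Ed·D/p = (-3.0)·23620/13.7 = -5172.26277…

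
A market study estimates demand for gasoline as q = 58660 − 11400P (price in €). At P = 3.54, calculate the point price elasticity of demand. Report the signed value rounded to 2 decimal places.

-2.20

dq/dP = −11400. At P = 3.54, q = 58660 − 11400(3.54) = 18304.
Ed = (dq/dP)·(P/q) = −11400 × (3.54/18304) = -2.2047…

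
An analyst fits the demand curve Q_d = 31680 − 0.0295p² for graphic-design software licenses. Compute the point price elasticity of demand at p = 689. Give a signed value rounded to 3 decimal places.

dQ_d/dp = −2·0.0295·p = -40.651. At p = 689, Q_d = 17675.7305.
Ed = (dQ_d/dp)·(p/Q_d) = (-40.651) × (689/17675.7305) = -1.58457…

-1.585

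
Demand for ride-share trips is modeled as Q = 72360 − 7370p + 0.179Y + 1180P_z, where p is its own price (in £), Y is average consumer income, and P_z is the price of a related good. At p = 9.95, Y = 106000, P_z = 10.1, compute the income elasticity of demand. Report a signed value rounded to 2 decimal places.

At the given values, Q = 72360 − 7370(9.95) + 0.179(106000) + 1180(10.1) = 29920.5.
∂Q/∂Y = 0.179.
E = (0.179) × (106000/29920.5) = 0.6341…

0.63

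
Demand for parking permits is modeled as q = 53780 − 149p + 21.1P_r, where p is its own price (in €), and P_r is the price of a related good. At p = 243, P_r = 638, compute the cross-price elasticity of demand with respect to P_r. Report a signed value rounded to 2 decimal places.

0.43

At the given values, q = 53780 − 149(243) + 21.1(638) = 31034.8.
∂q/∂P_r = 21.1.
E = (21.1) × (638/31034.8) = 0.4337…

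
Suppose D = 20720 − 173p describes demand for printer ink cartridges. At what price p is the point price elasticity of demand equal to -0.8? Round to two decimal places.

Ed = −173p/(20720 − 173p). Set this equal to -0.8:
173p = 0.8·(20720 − 173p) ⇒ 173p(1 + 0.8) = 0.8·20720
p = 0.8·20720 / (173·1.8) = 53.2305…

53.23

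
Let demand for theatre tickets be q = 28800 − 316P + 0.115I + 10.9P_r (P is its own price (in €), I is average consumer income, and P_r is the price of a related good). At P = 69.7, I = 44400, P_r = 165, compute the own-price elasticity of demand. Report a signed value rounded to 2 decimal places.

At the given values, q = 28800 − 316(69.7) + 0.115(44400) + 10.9(165) = 13679.3.
∂q/∂P = −316.
E = (-316) × (69.7/13679.3) = -1.6101…

-1.61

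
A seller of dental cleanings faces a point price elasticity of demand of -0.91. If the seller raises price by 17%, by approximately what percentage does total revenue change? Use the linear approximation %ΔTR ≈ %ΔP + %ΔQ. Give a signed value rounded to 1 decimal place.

+1.5%

%ΔQ ≈ Ed × %ΔP = (-0.91) × (+17%) = -15.4700%
%ΔTR ≈ %ΔP + %ΔQ = (+17%) + (-15.4700%) = +1.5300%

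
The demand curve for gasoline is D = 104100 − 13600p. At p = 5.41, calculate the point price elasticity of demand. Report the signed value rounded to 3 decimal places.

dD/dp = −13600. At p = 5.41, D = 104100 − 13600(5.41) = 30524.
Ed = (dD/dp)·(p/D) = −13600 × (5.41/30524) = -2.41043…

-2.410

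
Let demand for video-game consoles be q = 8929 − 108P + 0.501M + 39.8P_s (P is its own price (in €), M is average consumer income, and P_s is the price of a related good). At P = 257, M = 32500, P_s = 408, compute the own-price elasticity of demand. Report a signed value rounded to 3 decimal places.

-2.027

At the given values, q = 8929 − 108(257) + 0.501(32500) + 39.8(408) = 13693.9.
∂q/∂P = −108.
E = (-108) × (257/13693.9) = -2.02688…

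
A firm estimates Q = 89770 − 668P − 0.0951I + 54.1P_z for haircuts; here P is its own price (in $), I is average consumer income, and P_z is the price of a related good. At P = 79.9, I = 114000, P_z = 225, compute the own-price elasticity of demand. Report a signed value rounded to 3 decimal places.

At the given values, Q = 89770 − 668(79.9) − 0.0951(114000) + 54.1(225) = 37727.9.
∂Q/∂P = −668.
E = (-668) × (79.9/37727.9) = -1.41468…

-1.415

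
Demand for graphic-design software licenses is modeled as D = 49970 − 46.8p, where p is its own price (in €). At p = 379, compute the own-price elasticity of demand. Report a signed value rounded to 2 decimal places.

-0.55

At the given values, D = 49970 − 46.8(379) = 32232.8.
∂D/∂p = −46.8.
E = (-46.8) × (379/32232.8) = -0.5502…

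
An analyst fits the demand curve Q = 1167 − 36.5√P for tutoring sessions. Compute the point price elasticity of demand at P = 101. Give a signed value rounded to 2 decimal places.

-0.23

dQ/dP = −36.5/(2√P) = -1.81594. At P = 101, Q = 800.18.
Ed = (dQ/dP)·(P/Q) = (-1.81594) × (101/800.18) = -0.2292…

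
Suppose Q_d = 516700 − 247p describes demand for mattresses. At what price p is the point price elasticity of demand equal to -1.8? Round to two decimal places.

1344.79

Ed = −247p/(516700 − 247p). Set this equal to -1.8:
247p = 1.8·(516700 − 247p) ⇒ 247p(1 + 1.8) = 1.8·516700
p = 1.8·516700 / (247·2.8) = 1344.7946…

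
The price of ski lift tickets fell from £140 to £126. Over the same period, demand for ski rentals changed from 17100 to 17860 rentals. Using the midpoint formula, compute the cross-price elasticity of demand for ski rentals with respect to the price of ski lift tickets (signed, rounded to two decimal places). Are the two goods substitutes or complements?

-0.41; complements

%ΔQ_{ski rentals} = (17860 − 17100)/avg = 760/17480 = 0.043478…
%ΔP_{ski lift tickets} = (126 − 140)/avg = -14/133 = -0.105263…
E_cross = (760/17480) / (-14/133) = -0.4130…
E_cross < 0 ⇒ the goods are complements.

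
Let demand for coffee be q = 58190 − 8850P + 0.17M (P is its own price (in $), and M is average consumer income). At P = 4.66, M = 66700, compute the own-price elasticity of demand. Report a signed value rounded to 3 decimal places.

-1.458

At the given values, q = 58190 − 8850(4.66) + 0.17(66700) = 28288.
∂q/∂P = −8850.
E = (-8850) × (4.66/28288) = -1.45789…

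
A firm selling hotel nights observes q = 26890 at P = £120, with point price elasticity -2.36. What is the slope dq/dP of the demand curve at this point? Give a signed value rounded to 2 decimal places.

-528.84

Ed = (dq/dP)·(P/q) ⇒ dq/dP = Ed·q/P = (-2.36)·26890/120 = -528.8366…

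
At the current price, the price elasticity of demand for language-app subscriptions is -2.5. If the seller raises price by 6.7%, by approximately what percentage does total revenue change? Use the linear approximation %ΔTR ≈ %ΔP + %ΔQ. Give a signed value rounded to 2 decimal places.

-10.05%

%ΔQ ≈ Ed × %ΔP = (-2.5) × (+6.7%) = -16.7500%
%ΔTR ≈ %ΔP + %ΔQ = (+6.7%) + (-16.7500%) = -10.0500%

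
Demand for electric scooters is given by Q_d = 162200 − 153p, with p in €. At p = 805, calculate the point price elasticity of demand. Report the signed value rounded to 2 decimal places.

dQ_d/dp = −153. At p = 805, Q_d = 162200 − 153(805) = 39035.
Ed = (dQ_d/dp)·(p/Q_d) = −153 × (805/39035) = -3.1552…

-3.16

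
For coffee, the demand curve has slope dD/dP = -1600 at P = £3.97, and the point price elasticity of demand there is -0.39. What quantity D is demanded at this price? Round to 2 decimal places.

16287.18

Ed = (dD/dP)·(P/D) ⇒ D = (dD/dP)·P/Ed = (-1600)·3.97/(-0.39) = 16287.1794…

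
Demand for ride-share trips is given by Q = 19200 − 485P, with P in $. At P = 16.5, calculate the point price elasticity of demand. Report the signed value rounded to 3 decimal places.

dQ/dP = −485. At P = 16.5, Q = 19200 − 485(16.5) = 11197.5.
Ed = (dQ/dP)·(P/Q) = −485 × (16.5/11197.5) = -0.71466…

-0.715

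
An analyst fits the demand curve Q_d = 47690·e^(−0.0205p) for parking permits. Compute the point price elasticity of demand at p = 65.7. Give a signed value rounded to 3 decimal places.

-1.347

dQ_d/dp = −0.0205·Q_d = -254.245. At p = 65.7, Q_d = 12402.2.
Ed = (dQ_d/dp)·(p/Q_d) = (-254.245) × (65.7/12402.2) = -1.34685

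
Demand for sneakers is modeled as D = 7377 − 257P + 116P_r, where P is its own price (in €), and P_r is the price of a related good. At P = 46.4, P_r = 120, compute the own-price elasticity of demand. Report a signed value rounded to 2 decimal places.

At the given values, D = 7377 − 257(46.4) + 116(120) = 9372.2.
∂D/∂P = −257.
E = (-257) × (46.4/9372.2) = -1.2723…

-1.27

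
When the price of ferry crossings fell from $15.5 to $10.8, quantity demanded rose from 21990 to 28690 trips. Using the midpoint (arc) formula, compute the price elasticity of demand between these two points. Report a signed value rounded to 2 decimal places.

%ΔQ = (28690 − 21990) / [(21990 + 28690)/2] = 6700/25340 = 0.264404…
%ΔP = (10.8 − 15.5) / [(15.5 + 10.8)/2] = -4.7/13.15 = -0.357414…
Arc Ed = %ΔQ / %ΔP = (6700/25340) / (-4.7/13.15) = -0.7397…

-0.74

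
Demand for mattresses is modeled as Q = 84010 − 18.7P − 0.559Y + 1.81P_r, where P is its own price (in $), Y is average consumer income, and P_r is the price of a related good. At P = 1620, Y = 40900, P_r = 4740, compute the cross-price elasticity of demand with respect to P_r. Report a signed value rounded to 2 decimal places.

At the given values, Q = 84010 − 18.7(1620) − 0.559(40900) + 1.81(4740) = 39432.3.
∂Q/∂P_r = 1.81.
E = (1.81) × (4740/39432.3) = 0.2175…

0.22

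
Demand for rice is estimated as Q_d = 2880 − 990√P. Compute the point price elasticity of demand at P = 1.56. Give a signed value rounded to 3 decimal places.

dQ_d/dP = −990/(2√P) = -396.317. At P = 1.56, Q_d = 1643.49.
Ed = (dQ_d/dP)·(P/Q_d) = (-396.317) × (1.56/1643.49) = -0.37618…

-0.376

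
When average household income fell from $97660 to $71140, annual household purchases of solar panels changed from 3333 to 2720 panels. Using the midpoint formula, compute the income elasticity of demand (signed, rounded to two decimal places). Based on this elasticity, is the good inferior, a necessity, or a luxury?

%ΔQ = (2720 − 3333)/[( 3333 + 2720)/2] = -613/3026.5 = -0.202544…
%ΔIncome = (71140 − 97660)/[( 97660 + 71140)/2] = -26520/84400 = -0.314218…
E_income = (-613/3026.5) / (-26520/84400) = 0.6445…
0 < E_income < 1 ⇒ normal good, necessity.

0.64; necessity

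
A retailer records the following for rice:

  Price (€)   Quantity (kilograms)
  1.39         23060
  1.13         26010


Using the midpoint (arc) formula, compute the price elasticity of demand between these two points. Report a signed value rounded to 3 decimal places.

%ΔQ = (26010 − 23060) / [(23060 + 26010)/2] = 2950/24535 = 0.120236…
%ΔP = (1.13 − 1.39) / [(1.39 + 1.13)/2] = -0.26/1.26 = -0.206349…
Arc Ed = %ΔQ / %ΔP = (2950/24535) / (-0.26/1.26) = -0.58268…

-0.583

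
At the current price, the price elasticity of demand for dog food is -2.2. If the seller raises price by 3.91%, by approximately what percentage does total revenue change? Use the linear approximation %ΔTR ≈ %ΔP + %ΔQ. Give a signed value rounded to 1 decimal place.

%ΔQ ≈ Ed × %ΔP = (-2.2) × (+3.91%) = -8.6020%
%ΔTR ≈ %ΔP + %ΔQ = (+3.91%) + (-8.6020%) = -4.6920%

-4.7%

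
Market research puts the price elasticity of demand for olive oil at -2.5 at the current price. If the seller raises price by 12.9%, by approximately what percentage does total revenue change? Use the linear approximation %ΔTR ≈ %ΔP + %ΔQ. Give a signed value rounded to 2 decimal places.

%ΔQ ≈ Ed × %ΔP = (-2.5) × (+12.9%) = -32.2500%
%ΔTR ≈ %ΔP + %ΔQ = (+12.9%) + (-32.2500%) = -19.3500%

-19.35%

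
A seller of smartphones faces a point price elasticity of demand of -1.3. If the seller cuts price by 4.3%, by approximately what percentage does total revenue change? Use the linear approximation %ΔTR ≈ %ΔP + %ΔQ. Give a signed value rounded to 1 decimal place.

%ΔQ ≈ Ed × %ΔP = (-1.3) × (-4.3%) = +5.5900%
%ΔTR ≈ %ΔP + %ΔQ = (-4.3%) + (+5.5900%) = +1.2900%

+1.3%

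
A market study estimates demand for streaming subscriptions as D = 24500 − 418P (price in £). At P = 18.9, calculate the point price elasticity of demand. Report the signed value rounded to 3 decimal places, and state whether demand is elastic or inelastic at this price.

dD/dP = −418. At P = 18.9, D = 24500 − 418(18.9) = 16599.8.
Ed = (dD/dP)·(P/D) = −418 × (18.9/16599.8) = -0.47592…
|Ed| = 0.476 < 1, so demand is inelastic.

-0.476; inelastic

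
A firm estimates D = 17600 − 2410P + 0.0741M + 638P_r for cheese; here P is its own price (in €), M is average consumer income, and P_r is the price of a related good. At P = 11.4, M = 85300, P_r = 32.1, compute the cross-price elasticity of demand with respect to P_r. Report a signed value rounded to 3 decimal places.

1.210

At the given values, D = 17600 − 2410(11.4) + 0.0741(85300) + 638(32.1) = 16926.53.
∂D/∂P_r = 638.
E = (638) × (32.1/16926.53) = 1.20992…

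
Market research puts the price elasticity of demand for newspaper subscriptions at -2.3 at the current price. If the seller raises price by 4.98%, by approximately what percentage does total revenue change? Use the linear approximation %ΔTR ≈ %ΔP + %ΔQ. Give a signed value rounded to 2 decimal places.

%ΔQ ≈ Ed × %ΔP = (-2.3) × (+4.98%) = -11.4540%
%ΔTR ≈ %ΔP + %ΔQ = (+4.98%) + (-11.4540%) = -6.4740%

-6.47%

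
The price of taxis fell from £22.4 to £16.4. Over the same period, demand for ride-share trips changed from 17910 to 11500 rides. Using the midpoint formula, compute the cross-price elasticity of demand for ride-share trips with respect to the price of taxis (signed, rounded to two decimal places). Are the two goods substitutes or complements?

1.41; substitutes

%ΔQ_{ride-share trips} = (11500 − 17910)/avg = -6410/14705 = -0.435906…
%ΔP_{taxis} = (16.4 − 22.4)/avg = -6/19.4 = -0.309278…
E_cross = (-6410/14705) / (-6/19.4) = 1.4094…
E_cross > 0 ⇒ the goods are substitutes.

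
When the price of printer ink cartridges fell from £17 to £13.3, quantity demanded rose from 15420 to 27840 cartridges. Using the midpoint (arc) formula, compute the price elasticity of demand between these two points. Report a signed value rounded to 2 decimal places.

-2.35

%ΔQ = (27840 − 15420) / [(15420 + 27840)/2] = 12420/21630 = 0.574202…
%ΔP = (13.3 − 17) / [(17 + 13.3)/2] = -3.7/15.15 = -0.244224…
Arc Ed = %ΔQ / %ΔP = (12420/21630) / (-3.7/15.15) = -2.3511…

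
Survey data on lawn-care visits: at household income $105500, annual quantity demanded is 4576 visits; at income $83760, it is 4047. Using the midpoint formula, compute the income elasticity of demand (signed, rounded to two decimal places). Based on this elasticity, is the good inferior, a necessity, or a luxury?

0.53; necessity

%ΔQ = (4047 − 4576)/[( 4576 + 4047)/2] = -529/4311.5 = -0.122695…
%ΔIncome = (83760 − 105500)/[( 105500 + 83760)/2] = -21740/94630 = -0.229736…
E_income = (-529/4311.5) / (-21740/94630) = 0.5340…
0 < E_income < 1 ⇒ normal good, necessity.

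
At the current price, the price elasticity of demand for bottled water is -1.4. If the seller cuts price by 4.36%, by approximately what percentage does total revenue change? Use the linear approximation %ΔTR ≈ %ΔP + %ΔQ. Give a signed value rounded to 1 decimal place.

%ΔQ ≈ Ed × %ΔP = (-1.4) × (-4.36%) = +6.1040%
%ΔTR ≈ %ΔP + %ΔQ = (-4.36%) + (+6.1040%) = +1.7440%

+1.7%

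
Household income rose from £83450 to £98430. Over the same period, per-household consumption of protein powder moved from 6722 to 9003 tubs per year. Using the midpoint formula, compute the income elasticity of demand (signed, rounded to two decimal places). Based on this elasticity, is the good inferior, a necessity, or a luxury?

%ΔQ = (9003 − 6722)/[( 6722 + 9003)/2] = 2281/7862.5 = 0.290111…
%ΔIncome = (98430 − 83450)/[( 83450 + 98430)/2] = 14980/90940 = 0.164723…
E_income = (2281/7862.5) / (14980/90940) = 1.7611…
E_income > 1 ⇒ normal good, luxury.

1.76; luxury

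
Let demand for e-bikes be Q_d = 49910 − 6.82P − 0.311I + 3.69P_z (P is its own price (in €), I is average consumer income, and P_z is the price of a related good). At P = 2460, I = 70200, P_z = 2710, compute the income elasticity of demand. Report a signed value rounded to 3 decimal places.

-1.025

At the given values, Q_d = 49910 − 6.82(2460) − 0.311(70200) + 3.69(2710) = 21300.5.
∂Q_d/∂I = -0.311.
E = (-0.311) × (70200/21300.5) = -1.02496…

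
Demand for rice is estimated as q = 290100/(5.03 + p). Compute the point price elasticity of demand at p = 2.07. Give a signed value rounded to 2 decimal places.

-0.29

dq/dp = −290100/(5.03 + p)² = -5754.81. At p = 2.07, q = 40859.2.
Ed = (dq/dp)·(p/q) = (-5754.81) × (2.07/40859.2) = -0.2915…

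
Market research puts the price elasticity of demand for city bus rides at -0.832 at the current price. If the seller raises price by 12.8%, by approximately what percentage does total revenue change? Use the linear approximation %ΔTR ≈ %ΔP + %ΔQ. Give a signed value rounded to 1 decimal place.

%ΔQ ≈ Ed × %ΔP = (-0.832) × (+12.8%) = -10.6496%
%ΔTR ≈ %ΔP + %ΔQ = (+12.8%) + (-10.6496%) = +2.1504%

+2.2%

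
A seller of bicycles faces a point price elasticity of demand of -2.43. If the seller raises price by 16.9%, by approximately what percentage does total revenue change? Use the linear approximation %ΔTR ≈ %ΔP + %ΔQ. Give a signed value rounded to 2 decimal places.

%ΔQ ≈ Ed × %ΔP = (-2.43) × (+16.9%) = -41.0670%
%ΔTR ≈ %ΔP + %ΔQ = (+16.9%) + (-41.0670%) = -24.1670%

-24.17%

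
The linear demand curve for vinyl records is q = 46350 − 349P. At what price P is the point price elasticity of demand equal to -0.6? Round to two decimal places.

49.80

Ed = −349P/(46350 − 349P). Set this equal to -0.6:
349P = 0.6·(46350 − 349P) ⇒ 349P(1 + 0.6) = 0.6·46350
P = 0.6·46350 / (349·1.6) = 49.8030…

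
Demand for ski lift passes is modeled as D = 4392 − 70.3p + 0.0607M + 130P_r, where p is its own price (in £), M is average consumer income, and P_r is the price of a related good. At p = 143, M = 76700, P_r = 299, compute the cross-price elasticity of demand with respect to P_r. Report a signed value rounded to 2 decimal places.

At the given values, D = 4392 − 70.3(143) + 0.0607(76700) + 130(299) = 37864.79.
∂D/∂P_r = 130.
E = (130) × (299/37864.79) = 1.0265…

1.03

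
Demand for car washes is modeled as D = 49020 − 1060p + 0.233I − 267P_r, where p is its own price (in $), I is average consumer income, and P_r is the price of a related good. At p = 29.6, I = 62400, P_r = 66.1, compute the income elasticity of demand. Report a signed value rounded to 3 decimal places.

1.000

At the given values, D = 49020 − 1060(29.6) + 0.233(62400) − 267(66.1) = 14534.5.
∂D/∂I = 0.233.
E = (0.233) × (62400/14534.5) = 1.00032…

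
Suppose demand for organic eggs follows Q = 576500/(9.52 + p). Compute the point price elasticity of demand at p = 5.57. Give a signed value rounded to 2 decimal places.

-0.37

dQ/dp = −576500/(9.52 + p)² = -2531.75. At p = 5.57, Q = 38204.1.
Ed = (dQ/dp)·(p/Q) = (-2531.75) × (5.57/38204.1) = -0.3691…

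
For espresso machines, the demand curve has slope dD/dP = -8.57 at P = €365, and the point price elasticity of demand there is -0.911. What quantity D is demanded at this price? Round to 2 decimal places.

Ed = (dD/dP)·(P/D) ⇒ D = (dD/dP)·P/Ed = (-8.57)·365/(-0.911) = 3433.6443…

3433.64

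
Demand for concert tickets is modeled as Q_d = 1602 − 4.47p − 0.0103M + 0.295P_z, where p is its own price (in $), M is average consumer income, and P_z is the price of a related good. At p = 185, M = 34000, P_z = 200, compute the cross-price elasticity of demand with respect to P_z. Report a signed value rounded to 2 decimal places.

At the given values, Q_d = 1602 − 4.47(185) − 0.0103(34000) + 0.295(200) = 483.85.
∂Q_d/∂P_z = 0.295.
E = (0.295) × (200/483.85) = 0.1219…

0.12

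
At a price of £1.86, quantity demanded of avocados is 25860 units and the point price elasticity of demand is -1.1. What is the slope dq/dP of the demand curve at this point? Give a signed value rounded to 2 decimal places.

Ed = (dq/dP)·(P/q) ⇒ dq/dP = Ed·q/P = (-1.1)·25860/1.86 = -15293.5483…

-15293.55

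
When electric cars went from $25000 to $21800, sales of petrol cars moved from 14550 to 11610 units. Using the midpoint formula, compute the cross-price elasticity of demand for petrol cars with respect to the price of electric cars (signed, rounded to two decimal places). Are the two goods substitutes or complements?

1.64; substitutes

%ΔQ_{petrol cars} = (11610 − 14550)/avg = -2940/13080 = -0.224770…
%ΔP_{electric cars} = (21800 − 25000)/avg = -3200/23400 = -0.136752…
E_cross = (-2940/13080) / (-3200/23400) = 1.6436…
E_cross > 0 ⇒ the goods are substitutes.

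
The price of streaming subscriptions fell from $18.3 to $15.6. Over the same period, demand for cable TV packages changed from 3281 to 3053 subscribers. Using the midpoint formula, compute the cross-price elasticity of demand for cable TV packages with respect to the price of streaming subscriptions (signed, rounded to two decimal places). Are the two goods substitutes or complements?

%ΔQ_{cable TV packages} = (3053 − 3281)/avg = -228/3167 = -0.071992…
%ΔP_{streaming subscriptions} = (15.6 − 18.3)/avg = -2.7/16.95 = -0.159292…
E_cross = (-228/3167) / (-2.7/16.95) = 0.4519…
E_cross > 0 ⇒ the goods are substitutes.

0.45; substitutes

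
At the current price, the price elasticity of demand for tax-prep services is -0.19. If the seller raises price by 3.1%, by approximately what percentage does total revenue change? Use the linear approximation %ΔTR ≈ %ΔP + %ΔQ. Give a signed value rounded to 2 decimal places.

+2.51%

%ΔQ ≈ Ed × %ΔP = (-0.19) × (+3.1%) = -0.5890%
%ΔTR ≈ %ΔP + %ΔQ = (+3.1%) + (-0.5890%) = +2.5110%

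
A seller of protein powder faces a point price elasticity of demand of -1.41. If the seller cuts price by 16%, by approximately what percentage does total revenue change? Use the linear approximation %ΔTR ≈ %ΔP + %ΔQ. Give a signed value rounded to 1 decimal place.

+6.6%

%ΔQ ≈ Ed × %ΔP = (-1.41) × (-16%) = +22.5600%
%ΔTR ≈ %ΔP + %ΔQ = (-16%) + (+22.5600%) = +6.5600%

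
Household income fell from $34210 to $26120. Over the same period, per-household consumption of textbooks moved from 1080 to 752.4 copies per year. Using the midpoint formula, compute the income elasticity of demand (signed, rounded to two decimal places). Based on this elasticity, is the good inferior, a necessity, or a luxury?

%ΔQ = (752.4 − 1080)/[( 1080 + 752.4)/2] = -327.6/916.2 = -0.357563…
%ΔIncome = (26120 − 34210)/[( 34210 + 26120)/2] = -8090/30165 = -0.268191…
E_income = (-327.6/916.2) / (-8090/30165) = 1.3332…
E_income > 1 ⇒ normal good, luxury.

1.33; luxury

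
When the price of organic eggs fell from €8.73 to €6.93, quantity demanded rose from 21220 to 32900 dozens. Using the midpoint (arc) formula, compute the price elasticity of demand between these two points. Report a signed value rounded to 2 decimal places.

%ΔQ = (32900 − 21220) / [(21220 + 32900)/2] = 11680/27060 = 0.431633…
%ΔP = (6.93 − 8.73) / [(8.73 + 6.93)/2] = -1.8/7.83 = -0.229885…
Arc Ed = %ΔQ / %ΔP = (11680/27060) / (-1.8/7.83) = -1.8776…

-1.88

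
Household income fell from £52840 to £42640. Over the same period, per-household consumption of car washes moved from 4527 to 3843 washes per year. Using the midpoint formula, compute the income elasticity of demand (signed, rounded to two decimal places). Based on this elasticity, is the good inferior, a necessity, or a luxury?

0.76; necessity

%ΔQ = (3843 − 4527)/[( 4527 + 3843)/2] = -684/4185 = -0.163440…
%ΔIncome = (42640 − 52840)/[( 52840 + 42640)/2] = -10200/47740 = -0.213657…
E_income = (-684/4185) / (-10200/47740) = 0.7649…
0 < E_income < 1 ⇒ normal good, necessity.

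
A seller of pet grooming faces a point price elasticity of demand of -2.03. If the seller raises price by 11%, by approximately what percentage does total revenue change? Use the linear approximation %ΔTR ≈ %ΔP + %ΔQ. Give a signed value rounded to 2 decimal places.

%ΔQ ≈ Ed × %ΔP = (-2.03) × (+11%) = -22.3300%
%ΔTR ≈ %ΔP + %ΔQ = (+11%) + (-22.3300%) = -11.3300%

-11.33%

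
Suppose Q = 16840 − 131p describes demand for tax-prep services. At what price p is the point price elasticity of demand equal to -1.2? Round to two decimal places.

Ed = −131p/(16840 − 131p). Set this equal to -1.2:
131p = 1.2·(16840 − 131p) ⇒ 131p(1 + 1.2) = 1.2·16840
p = 1.2·16840 / (131·2.2) = 70.1179…

70.12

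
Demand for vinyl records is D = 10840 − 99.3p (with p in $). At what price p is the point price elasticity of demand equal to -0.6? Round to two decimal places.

Ed = −99.3p/(10840 − 99.3p). Set this equal to -0.6:
99.3p = 0.6·(10840 − 99.3p) ⇒ 99.3p(1 + 0.6) = 0.6·10840
p = 0.6·10840 / (99.3·1.6) = 40.9365…

40.94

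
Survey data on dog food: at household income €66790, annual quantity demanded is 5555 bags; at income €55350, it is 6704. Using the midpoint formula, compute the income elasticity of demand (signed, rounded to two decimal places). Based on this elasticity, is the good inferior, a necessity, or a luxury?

-1.00; inferior

%ΔQ = (6704 − 5555)/[( 5555 + 6704)/2] = 1149/6129.5 = 0.187454…
%ΔIncome = (55350 − 66790)/[( 66790 + 55350)/2] = -11440/61070 = -0.187326…
E_income = (1149/6129.5) / (-11440/61070) = -1.0006…
E_income < 0 ⇒ inferior good.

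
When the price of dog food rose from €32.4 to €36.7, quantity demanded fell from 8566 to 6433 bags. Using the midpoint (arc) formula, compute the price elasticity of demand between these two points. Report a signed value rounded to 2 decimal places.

%ΔQ = (6433 − 8566) / [(8566 + 6433)/2] = -2133/7499.5 = -0.284418…
%ΔP = (36.7 − 32.4) / [(32.4 + 36.7)/2] = 4.3/34.55 = 0.124457…
Arc Ed = %ΔQ / %ΔP = (-2133/7499.5) / (4.3/34.55) = -2.2852…

-2.29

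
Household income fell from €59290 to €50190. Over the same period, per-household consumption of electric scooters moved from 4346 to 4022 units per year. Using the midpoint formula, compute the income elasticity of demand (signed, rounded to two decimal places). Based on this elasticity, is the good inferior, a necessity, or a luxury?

0.47; necessity

%ΔQ = (4022 − 4346)/[( 4346 + 4022)/2] = -324/4184 = -0.077437…
%ΔIncome = (50190 − 59290)/[( 59290 + 50190)/2] = -9100/54740 = -0.166240…
E_income = (-324/4184) / (-9100/54740) = 0.4658…
0 < E_income < 1 ⇒ normal good, necessity.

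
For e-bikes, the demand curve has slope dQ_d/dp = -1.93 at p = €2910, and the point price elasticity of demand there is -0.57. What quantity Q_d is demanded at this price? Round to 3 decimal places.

9853.158

Ed = (dQ_d/dp)·(p/Q_d) ⇒ Q_d = (dQ_d/dp)·p/Ed = (-1.93)·2910/(-0.57) = 9853.15789…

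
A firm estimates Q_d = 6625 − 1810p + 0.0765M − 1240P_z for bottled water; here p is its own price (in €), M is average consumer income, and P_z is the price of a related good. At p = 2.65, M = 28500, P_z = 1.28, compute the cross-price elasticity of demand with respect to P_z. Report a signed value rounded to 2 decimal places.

-0.66

At the given values, Q_d = 6625 − 1810(2.65) + 0.0765(28500) − 1240(1.28) = 2421.55.
∂Q_d/∂P_z = -1240.
E = (-1240) × (1.28/2421.55) = -0.6554…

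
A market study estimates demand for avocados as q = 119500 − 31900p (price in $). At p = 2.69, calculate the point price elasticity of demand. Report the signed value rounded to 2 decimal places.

-2.55

dq/dp = −31900. At p = 2.69, q = 119500 − 31900(2.69) = 33689.
Ed = (dq/dp)·(p/q) = −31900 × (2.69/33689) = -2.5471…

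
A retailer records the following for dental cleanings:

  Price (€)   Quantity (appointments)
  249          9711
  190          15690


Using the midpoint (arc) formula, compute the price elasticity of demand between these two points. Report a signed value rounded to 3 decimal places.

%ΔQ = (15690 − 9711) / [(9711 + 15690)/2] = 5979/12700.5 = 0.470768…
%ΔP = (190 − 249) / [(249 + 190)/2] = -59/219.5 = -0.268792…
Arc Ed = %ΔQ / %ΔP = (5979/12700.5) / (-59/219.5) = -1.75141…

-1.751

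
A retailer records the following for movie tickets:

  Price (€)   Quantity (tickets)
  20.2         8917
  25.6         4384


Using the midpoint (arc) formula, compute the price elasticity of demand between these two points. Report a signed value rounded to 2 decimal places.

-2.89

%ΔQ = (4384 − 8917) / [(8917 + 4384)/2] = -4533/6650.5 = -0.681602…
%ΔP = (25.6 − 20.2) / [(20.2 + 25.6)/2] = 5.4/22.9 = 0.235807…
Arc Ed = %ΔQ / %ΔP = (-4533/6650.5) / (5.4/22.9) = -2.8905…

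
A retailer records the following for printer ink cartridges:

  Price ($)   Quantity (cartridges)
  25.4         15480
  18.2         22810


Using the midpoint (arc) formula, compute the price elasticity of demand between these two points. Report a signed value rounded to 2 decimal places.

-1.16

%ΔQ = (22810 − 15480) / [(15480 + 22810)/2] = 7330/19145 = 0.382867…
%ΔP = (18.2 − 25.4) / [(25.4 + 18.2)/2] = -7.2/21.8 = -0.330275…
Arc Ed = %ΔQ / %ΔP = (7330/19145) / (-7.2/21.8) = -1.1592…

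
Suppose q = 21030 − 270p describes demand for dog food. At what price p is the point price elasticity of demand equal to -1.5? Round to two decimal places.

46.73

Ed = −270p/(21030 − 270p). Set this equal to -1.5:
270p = 1.5·(21030 − 270p) ⇒ 270p(1 + 1.5) = 1.5·21030
p = 1.5·21030 / (270·2.5) = 46.7333…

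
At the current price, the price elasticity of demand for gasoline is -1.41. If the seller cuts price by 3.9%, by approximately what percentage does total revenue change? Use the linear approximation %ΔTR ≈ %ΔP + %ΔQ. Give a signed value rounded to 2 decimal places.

%ΔQ ≈ Ed × %ΔP = (-1.41) × (-3.9%) = +5.4990%
%ΔTR ≈ %ΔP + %ΔQ = (-3.9%) + (+5.4990%) = +1.5990%

+1.60%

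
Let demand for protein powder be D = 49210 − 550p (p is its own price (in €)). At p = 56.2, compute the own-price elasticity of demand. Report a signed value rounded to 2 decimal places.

At the given values, D = 49210 − 550(56.2) = 18300.
∂D/∂p = −550.
E = (-550) × (56.2/18300) = -1.6890…

-1.69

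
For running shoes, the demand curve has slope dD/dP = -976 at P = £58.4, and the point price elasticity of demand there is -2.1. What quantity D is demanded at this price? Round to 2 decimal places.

27142.10

Ed = (dD/dP)·(P/D) ⇒ D = (dD/dP)·P/Ed = (-976)·58.4/(-2.1) = 27142.0952…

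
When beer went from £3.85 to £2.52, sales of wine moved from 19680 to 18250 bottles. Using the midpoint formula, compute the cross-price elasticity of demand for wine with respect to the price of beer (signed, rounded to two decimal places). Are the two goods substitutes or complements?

%ΔQ_{wine} = (18250 − 19680)/avg = -1430/18965 = -0.075402…
%ΔP_{beer} = (2.52 − 3.85)/avg = -1.33/3.185 = -0.417582…
E_cross = (-1430/18965) / (-1.33/3.185) = 0.1805…
E_cross > 0 ⇒ the goods are substitutes.

0.18; substitutes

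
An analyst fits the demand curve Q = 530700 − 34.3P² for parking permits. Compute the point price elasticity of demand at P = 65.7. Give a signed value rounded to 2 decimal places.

dQ/dP = −2·34.3·P = -4507.02. At P = 65.7, Q = 382644.393.
Ed = (dQ/dP)·(P/Q) = (-4507.02) × (65.7/382644.393) = -0.7738…

-0.77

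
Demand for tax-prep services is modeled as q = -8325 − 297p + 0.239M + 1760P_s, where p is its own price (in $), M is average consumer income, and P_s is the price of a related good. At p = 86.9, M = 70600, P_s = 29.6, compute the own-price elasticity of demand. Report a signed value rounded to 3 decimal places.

-0.741

At the given values, q = -8325 − 297(86.9) + 0.239(70600) + 1760(29.6) = 34835.1.
∂q/∂p = −297.
E = (-297) × (86.9/34835.1) = -0.74089…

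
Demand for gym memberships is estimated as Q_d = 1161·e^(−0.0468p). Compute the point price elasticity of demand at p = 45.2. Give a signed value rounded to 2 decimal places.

dQ_d/dp = −0.0468·Q_d = -6.55223. At p = 45.2, Q_d = 140.005.
Ed = (dQ_d/dp)·(p/Q_d) = (-6.55223) × (45.2/140.005) = -2.1153…

-2.12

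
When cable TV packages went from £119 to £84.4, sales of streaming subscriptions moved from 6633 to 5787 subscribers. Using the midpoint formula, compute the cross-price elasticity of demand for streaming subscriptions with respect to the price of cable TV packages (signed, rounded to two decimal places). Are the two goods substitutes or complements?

%ΔQ_{streaming subscriptions} = (5787 − 6633)/avg = -846/6210 = -0.136231…
%ΔP_{cable TV packages} = (84.4 − 119)/avg = -34.6/101.7 = -0.340216…
E_cross = (-846/6210) / (-34.6/101.7) = 0.4004…
E_cross > 0 ⇒ the goods are substitutes.

0.40; substitutes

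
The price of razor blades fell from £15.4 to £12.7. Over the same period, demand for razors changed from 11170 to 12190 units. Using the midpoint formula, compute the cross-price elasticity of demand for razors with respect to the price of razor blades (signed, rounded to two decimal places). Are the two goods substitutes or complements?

-0.45; complements

%ΔQ_{razors} = (12190 − 11170)/avg = 1020/11680 = 0.087328…
%ΔP_{razor blades} = (12.7 − 15.4)/avg = -2.7/14.05 = -0.192170…
E_cross = (1020/11680) / (-2.7/14.05) = -0.4544…
E_cross < 0 ⇒ the goods are complements.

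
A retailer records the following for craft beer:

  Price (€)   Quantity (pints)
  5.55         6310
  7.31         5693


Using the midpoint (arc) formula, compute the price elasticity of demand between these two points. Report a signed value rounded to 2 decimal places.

-0.38

%ΔQ = (5693 − 6310) / [(6310 + 5693)/2] = -617/6001.5 = -0.102807…
%ΔP = (7.31 − 5.55) / [(5.55 + 7.31)/2] = 1.76/6.43 = 0.273716…
Arc Ed = %ΔQ / %ΔP = (-617/6001.5) / (1.76/6.43) = -0.3755…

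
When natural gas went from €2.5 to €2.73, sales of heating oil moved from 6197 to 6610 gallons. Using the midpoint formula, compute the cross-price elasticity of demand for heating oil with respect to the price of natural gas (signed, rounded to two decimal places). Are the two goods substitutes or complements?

%ΔQ_{heating oil} = (6610 − 6197)/avg = 413/6403.5 = 0.064495…
%ΔP_{natural gas} = (2.73 − 2.5)/avg = 0.23/2.615 = 0.087954…
E_cross = (413/6403.5) / (0.23/2.615) = 0.7332…
E_cross > 0 ⇒ the goods are substitutes.

0.73; substitutes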